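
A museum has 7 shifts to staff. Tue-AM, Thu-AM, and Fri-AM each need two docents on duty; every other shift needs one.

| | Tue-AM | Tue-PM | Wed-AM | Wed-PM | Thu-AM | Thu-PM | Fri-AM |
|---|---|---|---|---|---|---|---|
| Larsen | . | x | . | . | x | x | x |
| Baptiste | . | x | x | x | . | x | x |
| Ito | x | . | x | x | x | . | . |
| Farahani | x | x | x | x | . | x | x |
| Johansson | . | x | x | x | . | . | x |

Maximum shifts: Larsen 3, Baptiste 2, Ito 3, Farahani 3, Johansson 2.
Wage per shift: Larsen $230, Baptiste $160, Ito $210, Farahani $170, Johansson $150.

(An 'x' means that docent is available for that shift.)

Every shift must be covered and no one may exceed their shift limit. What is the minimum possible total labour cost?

$1780

Tue-AM can only be covered by Ito and Farahani, so that assignment is forced.
Thu-AM can only be covered by Larsen and Ito, so that assignment is forced.
Picking the cheapest available docent for each shift independently would cost $1740, but that ignores the shift limits.
An optimal schedule: Tue-AM→Farahani+Ito, Tue-PM→Johansson, Wed-AM→Johansson, Wed-PM→Farahani, Thu-AM→Ito+Larsen, Thu-PM→Baptiste, Fri-AM→Baptiste+Farahani.
Total: 170 + 210 + 150 + 150 + 170 + 210 + 230 + 160 + 160 + 170 = $1780.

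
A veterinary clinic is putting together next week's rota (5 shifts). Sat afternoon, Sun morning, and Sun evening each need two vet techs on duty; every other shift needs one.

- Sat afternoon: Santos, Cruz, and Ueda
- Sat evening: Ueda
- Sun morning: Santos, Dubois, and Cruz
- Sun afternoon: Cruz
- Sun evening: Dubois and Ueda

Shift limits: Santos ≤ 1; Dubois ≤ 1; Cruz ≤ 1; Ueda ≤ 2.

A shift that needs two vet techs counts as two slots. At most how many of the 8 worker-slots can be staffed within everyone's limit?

5

Total capacity across all vet techs is 1+1+1+2 = 5, and 8 slots are needed, so at most 5 can be filled.
An assignment achieving 5: Sat afternoon→Santos, Sat evening→Ueda, Sun afternoon→Cruz, Sun evening→Dubois+Ueda.
Loads: Santos 1/1, Dubois 1/1, Cruz 1/1, Ueda 2/2.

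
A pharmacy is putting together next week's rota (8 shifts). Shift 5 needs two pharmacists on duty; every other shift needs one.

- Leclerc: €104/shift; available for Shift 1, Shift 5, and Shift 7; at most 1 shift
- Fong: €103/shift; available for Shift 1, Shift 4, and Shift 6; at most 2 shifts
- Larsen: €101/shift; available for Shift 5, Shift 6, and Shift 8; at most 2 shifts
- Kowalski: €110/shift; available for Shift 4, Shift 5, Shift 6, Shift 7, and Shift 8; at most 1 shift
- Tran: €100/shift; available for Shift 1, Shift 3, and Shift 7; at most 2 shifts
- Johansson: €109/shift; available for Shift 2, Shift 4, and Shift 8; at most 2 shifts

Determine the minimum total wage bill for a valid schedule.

€930

Shift 2 can only be covered by Johansson, so that assignment is forced.
Shift 3 can only be covered by Tran, so that assignment is forced.
Picking the cheapest available pharmacist for each shift independently would cost €919, but that ignores the shift limits.
An optimal schedule: Shift 1→Fong, Shift 2→Johansson, Shift 3→Tran, Shift 4→Fong, Shift 5→Larsen+Leclerc, Shift 6→Larsen, Shift 7→Tran, Shift 8→Johansson.
Total: 103 + 109 + 100 + 103 + 101 + 104 + 101 + 100 + 109 = €930.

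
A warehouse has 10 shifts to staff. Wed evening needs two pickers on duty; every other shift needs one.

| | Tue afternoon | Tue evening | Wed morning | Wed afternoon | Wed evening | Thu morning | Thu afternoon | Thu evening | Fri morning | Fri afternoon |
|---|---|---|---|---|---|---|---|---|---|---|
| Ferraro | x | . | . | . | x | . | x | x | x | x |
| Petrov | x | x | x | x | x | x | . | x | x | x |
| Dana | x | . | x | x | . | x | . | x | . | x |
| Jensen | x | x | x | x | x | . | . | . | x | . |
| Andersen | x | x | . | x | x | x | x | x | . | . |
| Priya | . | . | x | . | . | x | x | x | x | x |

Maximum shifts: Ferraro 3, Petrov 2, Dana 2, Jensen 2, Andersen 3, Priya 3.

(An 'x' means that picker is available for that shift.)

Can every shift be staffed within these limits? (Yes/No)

One valid schedule: Tue afternoon→Jensen, Tue evening→Petrov, Wed morning→Petrov, Wed afternoon→Dana, Wed evening→Jensen+Andersen, Thu morning→Dana, Thu afternoon→Ferraro, Thu evening→Andersen, Fri morning→Ferraro, Fri afternoon→Ferraro.
Loads: Ferraro 3/3, Petrov 2/2, Dana 2/2, Jensen 2/2, Andersen 2/3, Priya 0/3 — all within limits.

Yes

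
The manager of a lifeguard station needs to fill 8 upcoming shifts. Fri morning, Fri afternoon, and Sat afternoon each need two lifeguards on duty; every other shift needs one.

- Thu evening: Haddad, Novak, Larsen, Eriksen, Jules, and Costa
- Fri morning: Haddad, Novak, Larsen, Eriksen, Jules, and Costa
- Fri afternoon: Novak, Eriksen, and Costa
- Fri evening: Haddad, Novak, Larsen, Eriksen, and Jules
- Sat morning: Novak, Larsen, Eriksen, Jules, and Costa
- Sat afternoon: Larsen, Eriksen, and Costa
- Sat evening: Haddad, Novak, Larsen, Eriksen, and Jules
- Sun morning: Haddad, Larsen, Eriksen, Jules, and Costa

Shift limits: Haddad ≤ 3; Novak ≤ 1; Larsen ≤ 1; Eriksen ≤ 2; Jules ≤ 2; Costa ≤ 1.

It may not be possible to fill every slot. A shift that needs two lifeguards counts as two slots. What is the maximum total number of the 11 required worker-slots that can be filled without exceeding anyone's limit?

10

Total capacity across all lifeguards is 3+1+1+2+2+1 = 10, and 11 slots are needed, so at most 10 can be filled.
An assignment achieving 10: Thu evening→Jules, Fri morning→Costa, Fri afternoon→Novak+Eriksen, Fri evening→Haddad, Sat morning→Jules, Sat afternoon→Larsen+Eriksen, Sat evening→Haddad, Sun morning→Haddad.
Loads: Haddad 3/3, Novak 1/1, Larsen 1/1, Eriksen 2/2, Jules 2/2, Costa 1/1.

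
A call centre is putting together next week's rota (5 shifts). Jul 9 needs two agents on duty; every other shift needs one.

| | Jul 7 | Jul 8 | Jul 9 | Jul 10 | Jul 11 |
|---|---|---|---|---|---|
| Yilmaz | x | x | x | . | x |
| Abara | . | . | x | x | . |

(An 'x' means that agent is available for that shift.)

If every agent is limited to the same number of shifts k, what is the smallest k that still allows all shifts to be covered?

4

With 2 agents and 6 worker-slots to fill, someone must work at least ⌈6/2⌉ = 3 shifts, so k ≥ 3.
k = 3 fails: Shifts {Jul 7, Jul 8, Jul 9, Jul 11} need 5 worker-slots in total, but the agents available for any of those shifts (Yilmaz and Abara) can supply at most 4 among them. So no valid schedule exists.
k = 4 works: Jul 7→Yilmaz, Jul 8→Yilmaz, Jul 9→Yilmaz+Abara, Jul 10→Abara, Jul 11→Yilmaz.
Loads: Yilmaz 4, Abara 2 — all ≤ 4.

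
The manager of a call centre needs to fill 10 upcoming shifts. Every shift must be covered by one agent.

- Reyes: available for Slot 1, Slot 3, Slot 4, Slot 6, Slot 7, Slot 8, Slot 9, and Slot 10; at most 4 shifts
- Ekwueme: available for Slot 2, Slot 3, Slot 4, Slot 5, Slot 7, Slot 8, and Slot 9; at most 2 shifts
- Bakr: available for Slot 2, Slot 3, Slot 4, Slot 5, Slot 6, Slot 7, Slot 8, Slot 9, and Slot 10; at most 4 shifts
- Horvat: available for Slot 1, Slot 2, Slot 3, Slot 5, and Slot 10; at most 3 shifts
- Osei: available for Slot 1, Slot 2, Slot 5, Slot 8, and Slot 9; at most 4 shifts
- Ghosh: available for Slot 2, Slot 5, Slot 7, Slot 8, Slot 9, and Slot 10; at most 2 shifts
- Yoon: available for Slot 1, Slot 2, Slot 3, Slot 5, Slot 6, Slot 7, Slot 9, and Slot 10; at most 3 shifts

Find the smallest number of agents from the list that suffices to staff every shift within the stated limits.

10 slots to fill and no one can take more than 4, so at least ⌈10/4⌉ = 3 agents are needed.
Reyes, Ekwueme, and Bakr alone can cover everything: Slot 1→Reyes, Slot 2→Ekwueme, Slot 3→Reyes, Slot 4→Bakr, Slot 5→Ekwueme, Slot 6→Reyes, Slot 7→Bakr, Slot 8→Bakr, Slot 9→Bakr, Slot 10→Reyes.

3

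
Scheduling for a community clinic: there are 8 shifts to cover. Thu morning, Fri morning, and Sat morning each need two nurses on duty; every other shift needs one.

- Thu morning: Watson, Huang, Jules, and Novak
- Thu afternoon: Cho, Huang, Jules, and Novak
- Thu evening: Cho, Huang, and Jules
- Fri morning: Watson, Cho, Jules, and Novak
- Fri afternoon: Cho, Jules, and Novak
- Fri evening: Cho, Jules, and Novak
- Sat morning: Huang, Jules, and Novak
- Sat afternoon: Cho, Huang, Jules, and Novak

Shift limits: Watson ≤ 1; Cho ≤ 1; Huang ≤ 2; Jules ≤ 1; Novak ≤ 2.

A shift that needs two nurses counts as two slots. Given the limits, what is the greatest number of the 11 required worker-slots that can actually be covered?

7

Total capacity across all nurses is 1+1+2+1+2 = 7, and 11 slots are needed, so at most 7 can be filled.
An assignment achieving 7: Thu morning→Watson+Huang, Thu evening→Cho, Fri afternoon→Jules, Fri evening→Novak, Sat morning→Huang+Novak.
Loads: Watson 1/1, Cho 1/1, Huang 2/2, Jules 1/1, Novak 2/2.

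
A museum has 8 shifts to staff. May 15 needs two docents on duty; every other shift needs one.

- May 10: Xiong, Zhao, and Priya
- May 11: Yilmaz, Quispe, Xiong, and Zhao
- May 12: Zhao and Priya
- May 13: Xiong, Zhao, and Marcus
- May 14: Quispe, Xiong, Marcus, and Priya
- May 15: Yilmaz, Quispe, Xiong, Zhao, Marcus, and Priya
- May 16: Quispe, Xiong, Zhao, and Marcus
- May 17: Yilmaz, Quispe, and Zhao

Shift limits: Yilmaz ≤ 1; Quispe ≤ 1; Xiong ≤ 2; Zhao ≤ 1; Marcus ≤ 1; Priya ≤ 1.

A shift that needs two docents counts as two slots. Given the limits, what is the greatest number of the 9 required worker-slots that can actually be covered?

7

Total capacity across all docents is 1+1+2+1+1+1 = 7, and 9 slots are needed, so at most 7 can be filled.
An assignment achieving 7: May 10→Xiong, May 11→Quispe, May 12→Zhao, May 13→Xiong, May 14→Marcus, May 15→Priya, May 17→Yilmaz.
Loads: Yilmaz 1/1, Quispe 1/1, Xiong 2/2, Zhao 1/1, Marcus 1/1, Priya 1/1.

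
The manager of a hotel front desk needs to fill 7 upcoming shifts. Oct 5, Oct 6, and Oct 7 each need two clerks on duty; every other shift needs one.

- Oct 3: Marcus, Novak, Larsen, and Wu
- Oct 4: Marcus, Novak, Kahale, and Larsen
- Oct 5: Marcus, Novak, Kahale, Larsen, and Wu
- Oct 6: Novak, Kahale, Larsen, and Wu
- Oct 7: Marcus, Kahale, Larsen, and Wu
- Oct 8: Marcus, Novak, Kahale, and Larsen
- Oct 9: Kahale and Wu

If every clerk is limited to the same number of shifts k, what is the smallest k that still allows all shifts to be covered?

2

With 5 clerks and 10 worker-slots to fill, someone must work at least ⌈10/5⌉ = 2 shifts, so k ≥ 2.
k = 2 works: Oct 3→Marcus, Oct 4→Marcus, Oct 5→Larsen+Wu, Oct 6→Novak+Kahale, Oct 7→Larsen+Wu, Oct 8→Novak, Oct 9→Kahale.
Loads: Marcus 2, Novak 2, Kahale 2, Larsen 2, Wu 2 — all ≤ 2.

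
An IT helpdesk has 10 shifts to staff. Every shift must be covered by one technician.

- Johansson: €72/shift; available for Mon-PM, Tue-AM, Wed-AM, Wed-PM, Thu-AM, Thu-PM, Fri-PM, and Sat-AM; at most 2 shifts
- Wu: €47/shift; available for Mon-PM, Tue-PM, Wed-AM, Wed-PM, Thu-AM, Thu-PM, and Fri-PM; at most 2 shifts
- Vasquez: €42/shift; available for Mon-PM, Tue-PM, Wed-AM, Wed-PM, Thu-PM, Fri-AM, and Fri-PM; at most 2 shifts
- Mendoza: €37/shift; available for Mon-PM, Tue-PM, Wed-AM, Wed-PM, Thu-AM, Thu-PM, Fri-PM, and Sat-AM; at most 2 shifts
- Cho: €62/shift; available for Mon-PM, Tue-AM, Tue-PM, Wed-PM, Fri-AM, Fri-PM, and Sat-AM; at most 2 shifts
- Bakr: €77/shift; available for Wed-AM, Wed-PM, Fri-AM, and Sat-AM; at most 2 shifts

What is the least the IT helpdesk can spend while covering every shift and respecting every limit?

€520

Picking the cheapest available technician for each shift independently would cost €400, but that ignores the shift limits.
An optimal schedule: Mon-PM→Vasquez, Tue-AM→Johansson, Tue-PM→Wu, Wed-AM→Mendoza, Wed-PM→Cho, Thu-AM→Johansson, Thu-PM→Wu, Fri-AM→Vasquez, Fri-PM→Cho, Sat-AM→Mendoza.
Total: 42 + 72 + 47 + 37 + 62 + 72 + 47 + 42 + 62 + 37 = €520.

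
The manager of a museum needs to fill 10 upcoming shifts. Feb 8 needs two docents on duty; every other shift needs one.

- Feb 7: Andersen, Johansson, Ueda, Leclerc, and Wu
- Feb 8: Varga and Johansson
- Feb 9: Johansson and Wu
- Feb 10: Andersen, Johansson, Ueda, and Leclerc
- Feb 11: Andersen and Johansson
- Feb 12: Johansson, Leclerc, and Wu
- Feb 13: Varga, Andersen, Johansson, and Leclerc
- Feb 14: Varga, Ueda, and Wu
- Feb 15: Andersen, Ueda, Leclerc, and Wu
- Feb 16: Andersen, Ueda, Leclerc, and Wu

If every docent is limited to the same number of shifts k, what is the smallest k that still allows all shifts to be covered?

With 6 docents and 11 worker-slots to fill, someone must work at least ⌈11/6⌉ = 2 shifts, so k ≥ 2.
k = 2 works: Feb 7→Wu, Feb 8→Varga+Johansson, Feb 9→Johansson, Feb 10→Andersen, Feb 11→Andersen, Feb 12→Leclerc, Feb 13→Leclerc, Feb 14→Varga, Feb 15→Ueda, Feb 16→Ueda.
Loads: Varga 2, Andersen 2, Johansson 2, Ueda 2, Leclerc 2, Wu 1 — all ≤ 2.

2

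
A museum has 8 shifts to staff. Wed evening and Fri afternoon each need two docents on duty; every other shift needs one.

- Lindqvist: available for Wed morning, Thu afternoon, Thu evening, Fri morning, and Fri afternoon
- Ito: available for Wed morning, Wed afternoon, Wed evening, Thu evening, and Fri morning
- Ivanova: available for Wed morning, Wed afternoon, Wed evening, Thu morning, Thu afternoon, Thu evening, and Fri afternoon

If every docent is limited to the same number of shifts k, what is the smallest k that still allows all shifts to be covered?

4

With 3 docents and 10 worker-slots to fill, someone must work at least ⌈10/3⌉ = 4 shifts, so k ≥ 4.
k = 4 works: Wed morning→Lindqvist, Wed afternoon→Ito, Wed evening→Ito+Ivanova, Thu morning→Ivanova, Thu afternoon→Lindqvist, Thu evening→Ito, Fri morning→Lindqvist, Fri afternoon→Lindqvist+Ivanova.
Loads: Lindqvist 4, Ito 3, Ivanova 3 — all ≤ 4.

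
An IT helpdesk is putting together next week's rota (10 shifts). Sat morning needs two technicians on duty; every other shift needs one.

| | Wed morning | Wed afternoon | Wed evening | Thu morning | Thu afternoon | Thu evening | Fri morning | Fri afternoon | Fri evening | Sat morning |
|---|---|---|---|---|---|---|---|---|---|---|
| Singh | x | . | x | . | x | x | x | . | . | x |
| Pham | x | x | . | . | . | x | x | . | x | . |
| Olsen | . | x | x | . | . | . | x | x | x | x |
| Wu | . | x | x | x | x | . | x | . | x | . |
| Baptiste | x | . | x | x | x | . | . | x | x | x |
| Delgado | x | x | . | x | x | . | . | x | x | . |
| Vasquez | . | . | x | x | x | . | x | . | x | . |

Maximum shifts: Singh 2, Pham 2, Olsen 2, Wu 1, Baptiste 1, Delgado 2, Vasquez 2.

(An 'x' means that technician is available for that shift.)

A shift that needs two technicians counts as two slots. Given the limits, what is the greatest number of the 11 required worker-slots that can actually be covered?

Total capacity across all technicians is 2+2+2+1+1+2+2 = 12, and 11 slots are needed, so at most 11 can be filled.
An assignment achieving 11: Wed morning→Pham, Wed afternoon→Pham, Wed evening→Baptiste, Thu morning→Wu, Thu afternoon→Delgado, Thu evening→Singh, Fri morning→Vasquez, Fri afternoon→Olsen, Fri evening→Delgado, Sat morning→Singh+Olsen.
Loads: Singh 2/2, Pham 2/2, Olsen 2/2, Wu 1/1, Baptiste 1/1, Delgado 2/2, Vasquez 1/2.

11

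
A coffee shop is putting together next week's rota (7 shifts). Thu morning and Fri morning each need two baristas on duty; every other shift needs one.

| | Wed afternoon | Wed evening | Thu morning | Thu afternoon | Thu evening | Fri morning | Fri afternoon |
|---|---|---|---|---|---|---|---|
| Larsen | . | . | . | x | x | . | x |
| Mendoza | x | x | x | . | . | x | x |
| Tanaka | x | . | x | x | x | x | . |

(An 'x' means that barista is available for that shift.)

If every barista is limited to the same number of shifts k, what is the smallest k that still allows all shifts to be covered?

With 3 baristas and 9 worker-slots to fill, someone must work at least ⌈9/3⌉ = 3 shifts, so k ≥ 3.
k = 3 works: Wed afternoon→Tanaka, Wed evening→Mendoza, Thu morning→Mendoza+Tanaka, Thu afternoon→Larsen, Thu evening→Larsen, Fri morning→Mendoza+Tanaka, Fri afternoon→Larsen.
Loads: Larsen 3, Mendoza 3, Tanaka 3 — all ≤ 3.

3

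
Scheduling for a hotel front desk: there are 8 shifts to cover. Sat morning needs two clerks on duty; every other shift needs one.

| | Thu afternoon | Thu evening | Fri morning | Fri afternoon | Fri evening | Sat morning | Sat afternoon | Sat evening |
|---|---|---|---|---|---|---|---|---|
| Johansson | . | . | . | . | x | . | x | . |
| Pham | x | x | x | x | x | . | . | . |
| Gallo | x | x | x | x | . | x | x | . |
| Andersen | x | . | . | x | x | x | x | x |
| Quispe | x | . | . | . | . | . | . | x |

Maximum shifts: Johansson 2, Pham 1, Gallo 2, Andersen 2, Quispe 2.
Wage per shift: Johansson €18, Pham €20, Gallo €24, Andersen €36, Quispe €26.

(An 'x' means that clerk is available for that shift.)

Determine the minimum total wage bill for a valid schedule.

€228

Sat morning can only be covered by Gallo and Andersen, so that assignment is forced.
Picking the cheapest available clerk for each shift independently would cost €202, but that ignores the shift limits.
An optimal schedule: Thu afternoon→Quispe, Thu evening→Pham, Fri morning→Gallo, Fri afternoon→Andersen, Fri evening→Johansson, Sat morning→Gallo+Andersen, Sat afternoon→Johansson, Sat evening→Quispe.
Total: 26 + 20 + 24 + 36 + 18 + 24 + 36 + 18 + 26 = €228.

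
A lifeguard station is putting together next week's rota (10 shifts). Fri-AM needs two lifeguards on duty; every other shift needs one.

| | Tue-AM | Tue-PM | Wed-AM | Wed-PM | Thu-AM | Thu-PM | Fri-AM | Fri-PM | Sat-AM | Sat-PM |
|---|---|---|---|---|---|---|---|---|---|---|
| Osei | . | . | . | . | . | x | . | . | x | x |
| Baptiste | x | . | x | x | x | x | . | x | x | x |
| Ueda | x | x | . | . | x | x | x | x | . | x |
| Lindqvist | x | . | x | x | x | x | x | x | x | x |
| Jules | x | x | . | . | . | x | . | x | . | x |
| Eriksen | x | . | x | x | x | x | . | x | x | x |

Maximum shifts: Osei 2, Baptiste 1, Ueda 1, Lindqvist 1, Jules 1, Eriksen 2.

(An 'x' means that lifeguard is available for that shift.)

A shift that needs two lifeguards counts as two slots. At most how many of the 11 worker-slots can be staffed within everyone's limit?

Total capacity across all lifeguards is 2+1+1+1+1+2 = 8, and 11 slots are needed, so at most 8 can be filled.
An assignment achieving 8: Tue-AM→Jules, Tue-PM→Ueda, Wed-AM→Baptiste, Wed-PM→Eriksen, Thu-AM→Eriksen, Thu-PM→Osei, Fri-AM→Lindqvist, Sat-AM→Osei.
Loads: Osei 2/2, Baptiste 1/1, Ueda 1/1, Lindqvist 1/1, Jules 1/1, Eriksen 2/2.

8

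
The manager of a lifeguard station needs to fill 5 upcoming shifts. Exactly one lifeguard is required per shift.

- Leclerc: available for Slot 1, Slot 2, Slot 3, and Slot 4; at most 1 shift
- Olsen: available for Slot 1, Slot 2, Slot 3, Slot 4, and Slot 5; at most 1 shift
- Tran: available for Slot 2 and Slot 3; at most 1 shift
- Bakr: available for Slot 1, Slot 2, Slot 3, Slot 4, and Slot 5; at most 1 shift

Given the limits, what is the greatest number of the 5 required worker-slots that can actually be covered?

4

Total capacity across all lifeguards is 1+1+1+1 = 4, and 5 slots are needed, so at most 4 can be filled.
An assignment achieving 4: Slot 1→Leclerc, Slot 2→Tran, Slot 4→Bakr, Slot 5→Olsen.
Loads: Leclerc 1/1, Olsen 1/1, Tran 1/1, Bakr 1/1.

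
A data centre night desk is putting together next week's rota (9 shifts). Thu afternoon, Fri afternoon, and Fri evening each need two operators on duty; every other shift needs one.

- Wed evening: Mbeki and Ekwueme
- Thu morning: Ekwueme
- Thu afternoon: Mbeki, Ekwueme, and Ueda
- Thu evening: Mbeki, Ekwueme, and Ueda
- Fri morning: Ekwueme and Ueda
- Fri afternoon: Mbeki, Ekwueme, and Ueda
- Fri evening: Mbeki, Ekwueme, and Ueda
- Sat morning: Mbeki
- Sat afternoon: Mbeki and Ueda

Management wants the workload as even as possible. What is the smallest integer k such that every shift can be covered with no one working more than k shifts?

4

With 3 operators and 12 worker-slots to fill, someone must work at least ⌈12/3⌉ = 4 shifts, so k ≥ 4.
k = 4 works: Wed evening→Mbeki, Thu morning→Ekwueme, Thu afternoon→Mbeki+Ueda, Thu evening→Ueda, Fri morning→Ekwueme, Fri afternoon→Ekwueme+Ueda, Fri evening→Ekwueme+Ueda, Sat morning→Mbeki, Sat afternoon→Mbeki.
Loads: Mbeki 4, Ekwueme 4, Ueda 4 — all ≤ 4.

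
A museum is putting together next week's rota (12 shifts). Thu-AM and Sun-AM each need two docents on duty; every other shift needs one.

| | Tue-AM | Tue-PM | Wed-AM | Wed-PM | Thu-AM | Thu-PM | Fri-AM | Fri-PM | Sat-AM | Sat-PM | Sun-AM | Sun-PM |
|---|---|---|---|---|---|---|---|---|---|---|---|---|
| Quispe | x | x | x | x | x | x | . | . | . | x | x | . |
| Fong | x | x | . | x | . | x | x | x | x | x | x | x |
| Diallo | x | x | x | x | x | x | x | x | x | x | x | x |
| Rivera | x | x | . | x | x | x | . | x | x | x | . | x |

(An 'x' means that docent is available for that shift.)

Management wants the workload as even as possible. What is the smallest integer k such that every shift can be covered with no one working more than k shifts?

With 4 docents and 14 worker-slots to fill, someone must work at least ⌈14/4⌉ = 4 shifts, so k ≥ 4.
k = 4 works: Tue-AM→Quispe, Tue-PM→Diallo, Wed-AM→Quispe, Wed-PM→Diallo, Thu-AM→Quispe+Diallo, Thu-PM→Rivera, Fri-AM→Fong, Fri-PM→Fong, Sat-AM→Fong, Sat-PM→Rivera, Sun-AM→Quispe+Fong, Sun-PM→Diallo.
Loads: Quispe 4, Fong 4, Diallo 4, Rivera 2 — all ≤ 4.

4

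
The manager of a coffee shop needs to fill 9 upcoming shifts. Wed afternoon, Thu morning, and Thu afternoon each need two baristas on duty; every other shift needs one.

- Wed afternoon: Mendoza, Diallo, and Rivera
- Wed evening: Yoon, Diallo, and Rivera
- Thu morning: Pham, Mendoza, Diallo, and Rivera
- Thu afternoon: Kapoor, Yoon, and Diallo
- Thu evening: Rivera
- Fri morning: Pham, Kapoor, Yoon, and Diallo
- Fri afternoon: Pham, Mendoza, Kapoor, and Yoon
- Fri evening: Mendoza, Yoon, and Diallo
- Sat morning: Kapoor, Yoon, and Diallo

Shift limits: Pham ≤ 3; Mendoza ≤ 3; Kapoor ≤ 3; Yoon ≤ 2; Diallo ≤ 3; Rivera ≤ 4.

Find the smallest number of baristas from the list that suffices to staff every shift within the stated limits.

4

12 slots to fill and no one can take more than 4, so at least ⌈12/4⌉ = 3 baristas are needed.
Any 3 baristas together have capacity at most 4+3+3 = 10 < 12 slots, so 3 can never suffice.
Pham, Kapoor, Diallo, and Rivera alone can cover everything: Wed afternoon→Diallo+Rivera, Wed evening→Rivera, Thu morning→Pham+Rivera, Thu afternoon→Kapoor+Diallo, Thu evening→Rivera, Fri morning→Pham, Fri afternoon→Pham, Fri evening→Diallo, Sat morning→Kapoor.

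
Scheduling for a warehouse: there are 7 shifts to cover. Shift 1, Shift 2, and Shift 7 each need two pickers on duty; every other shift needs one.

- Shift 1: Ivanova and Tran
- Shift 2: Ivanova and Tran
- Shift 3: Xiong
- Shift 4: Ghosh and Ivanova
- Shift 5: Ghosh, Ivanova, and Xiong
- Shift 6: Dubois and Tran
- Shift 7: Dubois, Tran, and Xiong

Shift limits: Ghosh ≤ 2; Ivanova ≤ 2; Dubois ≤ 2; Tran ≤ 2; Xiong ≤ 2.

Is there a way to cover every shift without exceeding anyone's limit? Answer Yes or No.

Shift 1 can only be covered by Ivanova and Tran, so that assignment is forced.
Shift 2 can only be covered by Ivanova and Tran, so that assignment is forced.
Shift 3 can only be covered by Xiong, so that assignment is forced.
One valid schedule: Shift 1→Ivanova+Tran, Shift 2→Ivanova+Tran, Shift 3→Xiong, Shift 4→Ghosh, Shift 5→Ghosh, Shift 6→Dubois, Shift 7→Dubois+Xiong.
Loads: Ghosh 2/2, Ivanova 2/2, Dubois 2/2, Tran 2/2, Xiong 2/2 — all within limits.

Yes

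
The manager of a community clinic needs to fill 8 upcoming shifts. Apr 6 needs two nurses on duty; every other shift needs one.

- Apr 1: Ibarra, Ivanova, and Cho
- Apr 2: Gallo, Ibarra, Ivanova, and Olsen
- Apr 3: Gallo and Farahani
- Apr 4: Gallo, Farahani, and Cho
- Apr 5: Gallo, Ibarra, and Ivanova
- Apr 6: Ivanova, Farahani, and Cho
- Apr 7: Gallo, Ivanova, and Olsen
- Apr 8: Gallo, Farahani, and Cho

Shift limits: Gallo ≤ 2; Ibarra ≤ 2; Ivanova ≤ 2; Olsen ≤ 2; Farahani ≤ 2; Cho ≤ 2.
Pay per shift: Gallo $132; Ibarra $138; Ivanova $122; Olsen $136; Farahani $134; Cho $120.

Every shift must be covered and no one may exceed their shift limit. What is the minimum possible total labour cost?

Picking the cheapest available nurse for each shift independently would cost $1100, but that ignores the shift limits.
An optimal schedule: Apr 1→Cho, Apr 2→Olsen, Apr 3→Gallo, Apr 4→Cho, Apr 5→Ivanova, Apr 6→Ivanova+Farahani, Apr 7→Gallo, Apr 8→Farahani.
Total: 120 + 136 + 132 + 120 + 122 + 122 + 134 + 132 + 134 = $1152.

$1152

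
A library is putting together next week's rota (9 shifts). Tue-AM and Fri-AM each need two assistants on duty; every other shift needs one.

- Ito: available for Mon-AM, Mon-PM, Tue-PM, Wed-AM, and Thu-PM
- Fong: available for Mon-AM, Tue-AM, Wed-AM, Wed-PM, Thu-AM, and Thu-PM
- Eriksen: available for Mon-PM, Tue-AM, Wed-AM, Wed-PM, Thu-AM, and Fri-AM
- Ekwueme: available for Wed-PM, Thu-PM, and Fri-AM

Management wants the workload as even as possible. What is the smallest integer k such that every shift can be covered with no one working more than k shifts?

3

With 4 assistants and 11 worker-slots to fill, someone must work at least ⌈11/4⌉ = 3 shifts, so k ≥ 3.
k = 3 works: Mon-AM→Ito, Mon-PM→Ito, Tue-AM→Fong+Eriksen, Tue-PM→Ito, Wed-AM→Fong, Wed-PM→Eriksen, Thu-AM→Fong, Thu-PM→Ekwueme, Fri-AM→Eriksen+Ekwueme.
Loads: Ito 3, Fong 3, Eriksen 3, Ekwueme 2 — all ≤ 3.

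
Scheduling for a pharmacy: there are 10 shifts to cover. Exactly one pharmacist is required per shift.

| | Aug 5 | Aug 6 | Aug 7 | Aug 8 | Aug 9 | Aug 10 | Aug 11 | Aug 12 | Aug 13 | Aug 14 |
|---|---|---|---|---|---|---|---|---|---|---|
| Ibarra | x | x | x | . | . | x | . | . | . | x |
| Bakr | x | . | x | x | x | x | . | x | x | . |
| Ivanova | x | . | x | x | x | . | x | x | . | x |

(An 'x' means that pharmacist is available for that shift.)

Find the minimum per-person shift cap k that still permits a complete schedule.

With 3 pharmacists and 10 worker-slots to fill, someone must work at least ⌈10/3⌉ = 4 shifts, so k ≥ 4.
k = 4 works: Aug 5→Ibarra, Aug 6→Ibarra, Aug 7→Ivanova, Aug 8→Bakr, Aug 9→Bakr, Aug 10→Ibarra, Aug 11→Ivanova, Aug 12→Bakr, Aug 13→Bakr, Aug 14→Ibarra.
Loads: Ibarra 4, Bakr 4, Ivanova 2 — all ≤ 4.

4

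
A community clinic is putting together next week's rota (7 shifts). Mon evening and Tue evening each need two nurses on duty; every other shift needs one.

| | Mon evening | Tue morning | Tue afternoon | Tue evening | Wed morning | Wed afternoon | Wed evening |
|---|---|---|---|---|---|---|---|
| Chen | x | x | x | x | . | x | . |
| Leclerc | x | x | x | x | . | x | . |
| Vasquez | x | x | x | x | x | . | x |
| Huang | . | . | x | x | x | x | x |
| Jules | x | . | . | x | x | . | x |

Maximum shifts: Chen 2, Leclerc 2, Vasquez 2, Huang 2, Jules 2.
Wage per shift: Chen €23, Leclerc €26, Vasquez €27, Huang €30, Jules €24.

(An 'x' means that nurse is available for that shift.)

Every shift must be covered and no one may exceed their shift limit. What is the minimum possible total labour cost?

€230

Picking the cheapest available nurse for each shift independently would cost €211, but that ignores the shift limits.
An optimal schedule: Mon evening→Leclerc+Jules, Tue morning→Chen, Tue afternoon→Leclerc, Tue evening→Huang+Jules, Wed morning→Vasquez, Wed afternoon→Chen, Wed evening→Vasquez.
Total: 26 + 24 + 23 + 26 + 30 + 24 + 27 + 23 + 27 = €230.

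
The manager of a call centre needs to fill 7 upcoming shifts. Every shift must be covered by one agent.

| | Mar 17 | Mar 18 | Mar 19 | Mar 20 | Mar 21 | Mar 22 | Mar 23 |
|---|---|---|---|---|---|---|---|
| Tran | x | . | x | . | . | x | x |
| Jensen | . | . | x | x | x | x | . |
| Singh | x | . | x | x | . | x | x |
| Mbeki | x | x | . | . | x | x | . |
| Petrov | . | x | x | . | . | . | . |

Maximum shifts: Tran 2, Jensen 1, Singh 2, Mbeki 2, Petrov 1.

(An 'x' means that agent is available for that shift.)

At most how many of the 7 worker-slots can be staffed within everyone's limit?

Total capacity across all agents is 2+1+2+2+1 = 8, and 7 slots are needed, so at most 7 can be filled.
An assignment achieving 7: Mar 17→Tran, Mar 18→Mbeki, Mar 19→Singh, Mar 20→Jensen, Mar 21→Mbeki, Mar 22→Singh, Mar 23→Tran.
Loads: Tran 2/2, Jensen 1/1, Singh 2/2, Mbeki 2/2, Petrov 0/1.

7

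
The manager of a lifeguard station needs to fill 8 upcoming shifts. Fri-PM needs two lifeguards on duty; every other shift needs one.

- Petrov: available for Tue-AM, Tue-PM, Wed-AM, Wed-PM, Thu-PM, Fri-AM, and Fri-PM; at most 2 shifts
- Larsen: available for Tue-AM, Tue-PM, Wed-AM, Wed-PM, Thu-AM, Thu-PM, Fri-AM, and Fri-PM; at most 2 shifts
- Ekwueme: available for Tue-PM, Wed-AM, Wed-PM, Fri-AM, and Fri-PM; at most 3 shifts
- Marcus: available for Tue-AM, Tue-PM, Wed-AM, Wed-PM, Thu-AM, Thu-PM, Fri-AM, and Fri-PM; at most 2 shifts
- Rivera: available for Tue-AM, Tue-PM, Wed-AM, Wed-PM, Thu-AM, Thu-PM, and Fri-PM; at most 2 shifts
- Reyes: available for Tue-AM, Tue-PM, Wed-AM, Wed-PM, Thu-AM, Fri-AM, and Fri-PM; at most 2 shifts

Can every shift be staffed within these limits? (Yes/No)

One valid schedule: Tue-AM→Petrov, Tue-PM→Ekwueme, Wed-AM→Ekwueme, Wed-PM→Ekwueme, Thu-AM→Larsen, Thu-PM→Petrov, Fri-AM→Larsen, Fri-PM→Marcus+Rivera.
Loads: Petrov 2/2, Larsen 2/2, Ekwueme 3/3, Marcus 1/2, Rivera 1/2, Reyes 0/2 — all within limits.

Yes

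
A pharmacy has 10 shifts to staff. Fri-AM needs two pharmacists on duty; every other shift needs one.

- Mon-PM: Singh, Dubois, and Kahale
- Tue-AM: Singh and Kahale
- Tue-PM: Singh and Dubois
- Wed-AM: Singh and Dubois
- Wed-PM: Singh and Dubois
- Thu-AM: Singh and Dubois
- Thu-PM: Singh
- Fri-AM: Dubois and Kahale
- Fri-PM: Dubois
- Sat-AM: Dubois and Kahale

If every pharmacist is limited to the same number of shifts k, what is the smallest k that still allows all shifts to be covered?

4

With 3 pharmacists and 11 worker-slots to fill, someone must work at least ⌈11/3⌉ = 4 shifts, so k ≥ 4.
k = 4 works: Mon-PM→Kahale, Tue-AM→Singh, Tue-PM→Singh, Wed-AM→Singh, Wed-PM→Dubois, Thu-AM→Dubois, Thu-PM→Singh, Fri-AM→Dubois+Kahale, Fri-PM→Dubois, Sat-AM→Kahale.
Loads: Singh 4, Dubois 4, Kahale 3 — all ≤ 4.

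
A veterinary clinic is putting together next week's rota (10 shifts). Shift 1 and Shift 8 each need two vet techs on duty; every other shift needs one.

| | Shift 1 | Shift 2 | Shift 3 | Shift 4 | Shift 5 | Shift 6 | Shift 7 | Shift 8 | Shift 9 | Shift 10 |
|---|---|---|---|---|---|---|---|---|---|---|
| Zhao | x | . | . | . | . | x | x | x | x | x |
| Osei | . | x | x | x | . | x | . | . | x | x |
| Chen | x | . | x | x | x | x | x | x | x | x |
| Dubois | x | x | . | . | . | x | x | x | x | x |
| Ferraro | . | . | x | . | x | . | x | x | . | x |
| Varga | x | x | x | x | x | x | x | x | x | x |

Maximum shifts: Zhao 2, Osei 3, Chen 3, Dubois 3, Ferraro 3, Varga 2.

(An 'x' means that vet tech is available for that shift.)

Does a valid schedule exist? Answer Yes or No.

One valid schedule: Shift 1→Chen+Dubois, Shift 2→Osei, Shift 3→Osei, Shift 4→Osei, Shift 5→Chen, Shift 6→Zhao, Shift 7→Zhao, Shift 8→Dubois+Ferraro, Shift 9→Chen, Shift 10→Dubois.
Loads: Zhao 2/2, Osei 3/3, Chen 3/3, Dubois 3/3, Ferraro 1/3, Varga 0/2 — all within limits.

Yes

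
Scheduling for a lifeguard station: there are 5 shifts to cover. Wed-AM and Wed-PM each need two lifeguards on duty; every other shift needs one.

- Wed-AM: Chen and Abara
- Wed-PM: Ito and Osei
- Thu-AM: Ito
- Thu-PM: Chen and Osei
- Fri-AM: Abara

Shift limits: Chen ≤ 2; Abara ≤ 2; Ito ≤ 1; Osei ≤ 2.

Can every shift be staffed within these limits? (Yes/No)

No

Total capacity is 7 and 7 slots are needed, so capacity alone doesn't rule it out.
Shifts {Wed-PM, Thu-AM} need 3 worker-slots in total, but the lifeguards available for any of those shifts (Ito and Osei) can supply at most 2 among them. So no valid schedule exists.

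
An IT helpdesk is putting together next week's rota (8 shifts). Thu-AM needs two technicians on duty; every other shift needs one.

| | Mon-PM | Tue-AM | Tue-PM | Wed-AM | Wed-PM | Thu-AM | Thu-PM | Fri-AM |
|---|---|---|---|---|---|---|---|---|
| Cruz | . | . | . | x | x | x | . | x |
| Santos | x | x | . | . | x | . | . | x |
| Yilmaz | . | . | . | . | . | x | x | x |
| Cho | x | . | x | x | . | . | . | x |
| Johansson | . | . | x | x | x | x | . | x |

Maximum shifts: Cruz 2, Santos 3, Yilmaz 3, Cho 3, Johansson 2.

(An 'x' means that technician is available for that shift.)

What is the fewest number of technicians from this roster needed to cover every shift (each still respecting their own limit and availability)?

9 slots to fill and no one can take more than 3, so at least ⌈9/3⌉ = 3 technicians are needed.
No set of 3 technicians can cover every shift (each such set leaves at least one shift with no one available or exceeds a cap).
Cruz, Santos, Yilmaz, and Cho alone can cover everything: Mon-PM→Santos, Tue-AM→Santos, Tue-PM→Cho, Wed-AM→Cruz, Wed-PM→Santos, Thu-AM→Cruz+Yilmaz, Thu-PM→Yilmaz, Fri-AM→Yilmaz.

4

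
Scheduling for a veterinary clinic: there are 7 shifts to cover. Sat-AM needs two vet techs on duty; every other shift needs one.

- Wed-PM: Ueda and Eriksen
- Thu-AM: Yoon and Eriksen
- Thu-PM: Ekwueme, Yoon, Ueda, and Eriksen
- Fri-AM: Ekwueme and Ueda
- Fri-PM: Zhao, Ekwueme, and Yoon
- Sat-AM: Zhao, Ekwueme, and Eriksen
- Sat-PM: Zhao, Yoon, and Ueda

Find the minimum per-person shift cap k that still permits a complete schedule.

With 5 vet techs and 8 worker-slots to fill, someone must work at least ⌈8/5⌉ = 2 shifts, so k ≥ 2.
k = 2 works: Wed-PM→Ueda, Thu-AM→Yoon, Thu-PM→Ueda, Fri-AM→Ekwueme, Fri-PM→Zhao, Sat-AM→Zhao+Ekwueme, Sat-PM→Yoon.
Loads: Zhao 2, Ekwueme 2, Yoon 2, Ueda 2, Eriksen 0 — all ≤ 2.

2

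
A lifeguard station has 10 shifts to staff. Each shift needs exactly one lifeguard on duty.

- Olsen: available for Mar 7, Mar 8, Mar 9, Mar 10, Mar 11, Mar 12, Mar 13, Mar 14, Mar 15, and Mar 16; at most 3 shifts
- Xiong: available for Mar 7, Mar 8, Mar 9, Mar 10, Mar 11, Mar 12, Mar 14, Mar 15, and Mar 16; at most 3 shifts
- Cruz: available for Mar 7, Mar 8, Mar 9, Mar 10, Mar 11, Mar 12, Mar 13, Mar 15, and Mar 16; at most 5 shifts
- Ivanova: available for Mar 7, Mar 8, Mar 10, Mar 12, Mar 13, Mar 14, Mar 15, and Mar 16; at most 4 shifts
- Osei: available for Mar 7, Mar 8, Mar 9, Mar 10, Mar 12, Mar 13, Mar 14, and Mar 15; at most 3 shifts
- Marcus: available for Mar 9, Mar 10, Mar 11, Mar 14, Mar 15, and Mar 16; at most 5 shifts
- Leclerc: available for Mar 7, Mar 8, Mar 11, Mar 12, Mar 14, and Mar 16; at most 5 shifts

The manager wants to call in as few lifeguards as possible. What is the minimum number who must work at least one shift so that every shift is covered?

2

10 slots to fill and no one can take more than 5, so at least ⌈10/5⌉ = 2 lifeguards are needed.
Cruz and Marcus alone can cover everything: Mar 7→Cruz, Mar 8→Cruz, Mar 9→Cruz, Mar 10→Marcus, Mar 11→Marcus, Mar 12→Cruz, Mar 13→Cruz, Mar 14→Marcus, Mar 15→Marcus, Mar 16→Marcus.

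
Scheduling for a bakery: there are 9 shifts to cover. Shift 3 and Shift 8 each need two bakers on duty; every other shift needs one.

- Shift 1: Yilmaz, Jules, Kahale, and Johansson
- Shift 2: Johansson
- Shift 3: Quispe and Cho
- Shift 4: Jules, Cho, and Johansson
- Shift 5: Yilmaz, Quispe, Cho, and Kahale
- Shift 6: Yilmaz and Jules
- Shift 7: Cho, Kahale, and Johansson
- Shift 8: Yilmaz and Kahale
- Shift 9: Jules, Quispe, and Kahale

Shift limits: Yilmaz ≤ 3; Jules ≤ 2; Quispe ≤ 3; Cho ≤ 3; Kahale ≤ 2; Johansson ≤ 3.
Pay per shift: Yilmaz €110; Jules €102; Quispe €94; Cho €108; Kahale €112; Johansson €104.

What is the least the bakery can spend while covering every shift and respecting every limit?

Shift 2 can only be covered by Johansson, so that assignment is forced.
Shift 3 can only be covered by Quispe and Cho, so that assignment is forced.
Shift 8 can only be covered by Yilmaz and Kahale, so that assignment is forced.
Picking the cheapest available baker for each shift independently would cost €1126, but that ignores the shift limits.
An optimal schedule: Shift 1→Johansson, Shift 2→Johansson, Shift 3→Quispe+Cho, Shift 4→Jules, Shift 5→Quispe, Shift 6→Jules, Shift 7→Johansson, Shift 8→Yilmaz+Kahale, Shift 9→Quispe.
Total: 104 + 104 + 94 + 108 + 102 + 94 + 102 + 104 + 110 + 112 + 94 = €1128.

€1128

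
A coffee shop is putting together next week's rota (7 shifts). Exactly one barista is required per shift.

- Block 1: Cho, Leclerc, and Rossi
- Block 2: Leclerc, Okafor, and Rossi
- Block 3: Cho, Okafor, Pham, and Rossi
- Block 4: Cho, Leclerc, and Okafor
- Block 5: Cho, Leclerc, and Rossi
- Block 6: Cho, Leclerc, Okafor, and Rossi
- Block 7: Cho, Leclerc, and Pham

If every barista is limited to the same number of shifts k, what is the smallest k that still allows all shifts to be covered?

With 5 baristas and 7 worker-slots to fill, someone must work at least ⌈7/5⌉ = 2 shifts, so k ≥ 2.
k = 2 works: Block 1→Cho, Block 2→Leclerc, Block 3→Okafor, Block 4→Cho, Block 5→Leclerc, Block 6→Okafor, Block 7→Pham.
Loads: Cho 2, Leclerc 2, Okafor 2, Pham 1, Rossi 0 — all ≤ 2.

2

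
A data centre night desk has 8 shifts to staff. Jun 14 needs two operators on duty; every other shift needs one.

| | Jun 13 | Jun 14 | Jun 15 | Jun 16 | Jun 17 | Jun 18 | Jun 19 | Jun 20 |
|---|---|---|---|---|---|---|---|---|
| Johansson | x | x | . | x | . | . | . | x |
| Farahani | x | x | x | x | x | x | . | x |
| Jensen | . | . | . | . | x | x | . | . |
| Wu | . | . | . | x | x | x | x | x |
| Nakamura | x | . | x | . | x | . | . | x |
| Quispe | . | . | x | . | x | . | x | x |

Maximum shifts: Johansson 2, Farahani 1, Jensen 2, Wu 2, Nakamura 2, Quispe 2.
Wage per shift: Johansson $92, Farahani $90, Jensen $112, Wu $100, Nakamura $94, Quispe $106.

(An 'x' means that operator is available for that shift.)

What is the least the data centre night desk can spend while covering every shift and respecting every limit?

$874

Jun 14 can only be covered by Johansson and Farahani, so that assignment is forced.
Picking the cheapest available operator for each shift independently would cost $822, but that ignores the shift limits.
An optimal schedule: Jun 13→Nakamura, Jun 14→Farahani+Johansson, Jun 15→Nakamura, Jun 16→Johansson, Jun 17→Quispe, Jun 18→Wu, Jun 19→Wu, Jun 20→Quispe.
Total: 94 + 90 + 92 + 94 + 92 + 106 + 100 + 100 + 106 = $874.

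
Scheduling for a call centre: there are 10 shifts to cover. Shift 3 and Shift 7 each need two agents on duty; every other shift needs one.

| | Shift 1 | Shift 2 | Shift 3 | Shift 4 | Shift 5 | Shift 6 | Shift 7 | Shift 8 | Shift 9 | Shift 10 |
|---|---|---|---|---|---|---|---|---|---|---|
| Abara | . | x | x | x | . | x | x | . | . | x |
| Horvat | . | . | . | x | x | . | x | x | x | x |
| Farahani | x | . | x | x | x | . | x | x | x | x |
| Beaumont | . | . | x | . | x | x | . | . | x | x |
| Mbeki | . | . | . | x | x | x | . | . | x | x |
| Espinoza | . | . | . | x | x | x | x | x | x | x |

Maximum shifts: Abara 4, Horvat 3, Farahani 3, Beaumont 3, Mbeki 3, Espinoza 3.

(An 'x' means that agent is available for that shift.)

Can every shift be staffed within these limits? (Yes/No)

Shift 1 can only be covered by Farahani, so that assignment is forced.
Shift 2 can only be covered by Abara, so that assignment is forced.
One valid schedule: Shift 1→Farahani, Shift 2→Abara, Shift 3→Abara+Farahani, Shift 4→Abara, Shift 5→Horvat, Shift 6→Abara, Shift 7→Farahani+Espinoza, Shift 8→Horvat, Shift 9→Horvat, Shift 10→Beaumont.
Loads: Abara 4/4, Horvat 3/3, Farahani 3/3, Beaumont 1/3, Mbeki 0/3, Espinoza 1/3 — all within limits.

Yes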